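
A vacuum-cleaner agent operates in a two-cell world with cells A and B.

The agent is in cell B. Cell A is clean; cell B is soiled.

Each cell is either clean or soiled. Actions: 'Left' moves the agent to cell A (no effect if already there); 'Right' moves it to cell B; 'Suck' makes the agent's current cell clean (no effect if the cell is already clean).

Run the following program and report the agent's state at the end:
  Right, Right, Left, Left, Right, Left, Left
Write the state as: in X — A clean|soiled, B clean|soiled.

in A — A clean, B soiled

t=1 Right ⇒ in B — A clean, B soiled
t=2 Right ⇒ in B — A clean, B soiled
t=3 Left ⇒ in A — A clean, B soiled
t=4 Left ⇒ in A — A clean, B soiled
t=5 Right ⇒ in B — A clean, B soiled
t=6 Left ⇒ in A — A clean, B soiled
t=7 Left ⇒ in A — A clean, B soiled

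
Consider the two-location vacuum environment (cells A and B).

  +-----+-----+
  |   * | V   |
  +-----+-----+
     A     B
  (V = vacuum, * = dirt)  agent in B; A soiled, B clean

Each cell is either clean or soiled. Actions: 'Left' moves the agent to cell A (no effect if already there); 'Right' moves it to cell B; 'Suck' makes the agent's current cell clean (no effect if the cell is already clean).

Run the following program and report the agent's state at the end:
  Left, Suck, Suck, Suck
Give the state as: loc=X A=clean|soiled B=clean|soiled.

step 1/4 (Left): loc=A A=soiled B=clean
step 2/4 (Suck): loc=A A=clean B=clean
step 3/4 (Suck): loc=A A=clean B=clean
step 4/4 (Suck): loc=A A=clean B=clean

loc=A A=clean B=clean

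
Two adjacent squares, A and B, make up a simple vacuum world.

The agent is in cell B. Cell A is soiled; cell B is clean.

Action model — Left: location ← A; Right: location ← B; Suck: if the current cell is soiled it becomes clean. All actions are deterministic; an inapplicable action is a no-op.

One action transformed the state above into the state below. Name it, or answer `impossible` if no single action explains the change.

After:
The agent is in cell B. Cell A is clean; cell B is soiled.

impossible

try  Left: <A|soiled|clean>
try Right: <B|soiled|clean>
try  Suck: <B|soiled|clean>
no single action produces the after-state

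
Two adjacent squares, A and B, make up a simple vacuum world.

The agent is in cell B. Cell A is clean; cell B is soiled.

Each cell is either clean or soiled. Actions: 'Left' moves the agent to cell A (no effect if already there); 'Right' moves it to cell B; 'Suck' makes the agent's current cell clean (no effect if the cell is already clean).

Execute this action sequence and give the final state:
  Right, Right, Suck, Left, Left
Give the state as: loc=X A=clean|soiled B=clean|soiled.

loc=A A=clean B=clean

1) do Right; now loc=B A=clean B=soiled
2) do Right; now loc=B A=clean B=soiled
3) do Suck; now loc=B A=clean B=clean
4) do Left; now loc=A A=clean B=clean
5) do Left; now loc=A A=clean B=clean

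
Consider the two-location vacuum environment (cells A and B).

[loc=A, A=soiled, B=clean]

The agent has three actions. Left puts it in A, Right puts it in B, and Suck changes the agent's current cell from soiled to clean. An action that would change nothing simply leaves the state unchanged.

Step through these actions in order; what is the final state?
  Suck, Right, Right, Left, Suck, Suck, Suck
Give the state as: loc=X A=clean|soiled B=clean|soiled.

loc=A A=clean B=clean

step 1/7 (Suck): loc=A A=clean B=clean
step 2/7 (Right): loc=B A=clean B=clean
step 3/7 (Right): loc=B A=clean B=clean
step 4/7 (Left): loc=A A=clean B=clean
step 5/7 (Suck): loc=A A=clean B=clean
step 6/7 (Suck): loc=A A=clean B=clean
step 7/7 (Suck): loc=A A=clean B=clean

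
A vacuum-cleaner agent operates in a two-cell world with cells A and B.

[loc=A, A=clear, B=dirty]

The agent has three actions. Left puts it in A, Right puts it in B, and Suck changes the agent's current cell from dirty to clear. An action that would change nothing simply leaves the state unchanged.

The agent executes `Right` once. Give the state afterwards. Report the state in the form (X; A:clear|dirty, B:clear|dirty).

(B; A:clear, B:dirty)

start: (A; A:clear, B:dirty)
t=1 Right ⇒ (B; A:clear, B:dirty)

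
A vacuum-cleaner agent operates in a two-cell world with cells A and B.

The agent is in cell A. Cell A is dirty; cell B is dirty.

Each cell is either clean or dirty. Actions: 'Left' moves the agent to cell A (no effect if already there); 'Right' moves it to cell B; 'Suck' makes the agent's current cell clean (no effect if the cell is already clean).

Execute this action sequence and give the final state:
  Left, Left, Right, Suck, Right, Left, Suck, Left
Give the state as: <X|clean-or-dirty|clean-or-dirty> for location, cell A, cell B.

<A|clean|clean>

1) do Left; now <A|dirty|dirty>
2) do Left; now <A|dirty|dirty>
3) do Right; now <B|dirty|dirty>
4) do Suck; now <B|dirty|clean>
5) do Right; now <B|dirty|clean>
6) do Left; now <A|dirty|clean>
7) do Suck; now <A|clean|clean>
8) do Left; now <A|clean|clean>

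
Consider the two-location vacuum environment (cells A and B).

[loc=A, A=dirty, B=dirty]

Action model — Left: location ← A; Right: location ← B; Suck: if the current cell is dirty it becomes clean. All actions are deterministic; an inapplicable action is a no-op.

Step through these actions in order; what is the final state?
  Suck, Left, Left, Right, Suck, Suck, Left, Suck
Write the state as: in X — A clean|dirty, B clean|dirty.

t=1 Suck ⇒ in A — A clean, B dirty
t=2 Left ⇒ in A — A clean, B dirty
t=3 Left ⇒ in A — A clean, B dirty
t=4 Right ⇒ in B — A clean, B dirty
t=5 Suck ⇒ in B — A clean, B clean
t=6 Suck ⇒ in B — A clean, B clean
t=7 Left ⇒ in A — A clean, B clean
t=8 Suck ⇒ in A — A clean, B clean

in A — A clean, B clean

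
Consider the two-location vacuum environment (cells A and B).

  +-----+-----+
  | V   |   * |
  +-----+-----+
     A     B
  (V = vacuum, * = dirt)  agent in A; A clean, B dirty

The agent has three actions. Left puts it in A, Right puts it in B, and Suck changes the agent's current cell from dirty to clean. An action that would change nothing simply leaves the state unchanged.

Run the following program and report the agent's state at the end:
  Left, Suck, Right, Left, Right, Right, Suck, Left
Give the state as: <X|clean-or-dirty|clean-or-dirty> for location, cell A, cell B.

Left (#1): <A|clean|dirty>
Suck (#2): <A|clean|dirty>
Right (#3): <B|clean|dirty>
Left (#4): <A|clean|dirty>
Right (#5): <B|clean|dirty>
Right (#6): <B|clean|dirty>
Suck (#7): <B|clean|clean>
Left (#8): <A|clean|clean>

<A|clean|clean>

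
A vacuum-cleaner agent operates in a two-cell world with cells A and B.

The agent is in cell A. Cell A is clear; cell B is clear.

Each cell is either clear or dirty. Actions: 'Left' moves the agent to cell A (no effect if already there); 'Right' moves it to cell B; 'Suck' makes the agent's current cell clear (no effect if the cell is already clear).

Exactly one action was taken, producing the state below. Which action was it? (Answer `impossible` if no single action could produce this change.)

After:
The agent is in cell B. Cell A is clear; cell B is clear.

try  Left: <A|clear|clear>
try Right: <B|clear|clear>  ← match
try  Suck: <A|clear|clear>

Right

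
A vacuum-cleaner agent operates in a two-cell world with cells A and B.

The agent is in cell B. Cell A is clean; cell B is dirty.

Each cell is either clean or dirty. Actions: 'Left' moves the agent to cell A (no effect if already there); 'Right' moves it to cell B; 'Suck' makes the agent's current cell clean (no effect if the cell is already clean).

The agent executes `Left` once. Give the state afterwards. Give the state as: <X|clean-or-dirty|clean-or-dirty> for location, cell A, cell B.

<A|clean|dirty>

start: <B|clean|dirty>
step 1/1 (Left): <A|clean|dirty>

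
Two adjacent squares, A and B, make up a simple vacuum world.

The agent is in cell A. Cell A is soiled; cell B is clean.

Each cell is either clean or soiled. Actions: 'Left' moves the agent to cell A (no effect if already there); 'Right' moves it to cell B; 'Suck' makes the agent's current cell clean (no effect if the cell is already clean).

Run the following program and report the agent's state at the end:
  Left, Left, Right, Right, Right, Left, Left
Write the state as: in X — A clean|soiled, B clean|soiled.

in A — A soiled, B clean

Left (#1): in A — A soiled, B clean
Left (#2): in A — A soiled, B clean
Right (#3): in B — A soiled, B clean
Right (#4): in B — A soiled, B clean
Right (#5): in B — A soiled, B clean
Left (#6): in A — A soiled, B clean
Left (#7): in A — A soiled, B clean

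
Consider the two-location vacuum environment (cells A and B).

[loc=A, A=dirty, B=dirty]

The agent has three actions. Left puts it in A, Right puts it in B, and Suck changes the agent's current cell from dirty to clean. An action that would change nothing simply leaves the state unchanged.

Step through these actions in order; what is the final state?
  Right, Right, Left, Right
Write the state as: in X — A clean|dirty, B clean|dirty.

in B — A dirty, B dirty

Right (#1): in B — A dirty, B dirty
Right (#2): in B — A dirty, B dirty
Left (#3): in A — A dirty, B dirty
Right (#4): in B — A dirty, B dirty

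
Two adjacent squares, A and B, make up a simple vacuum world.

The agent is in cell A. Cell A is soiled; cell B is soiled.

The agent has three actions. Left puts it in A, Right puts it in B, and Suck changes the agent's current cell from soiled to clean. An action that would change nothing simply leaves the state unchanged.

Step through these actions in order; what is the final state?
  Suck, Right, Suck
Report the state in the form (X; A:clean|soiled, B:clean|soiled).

(B; A:clean, B:clean)

step 1/3 (Suck): (A; A:clean, B:soiled)
step 2/3 (Right): (B; A:clean, B:soiled)
step 3/3 (Suck): (B; A:clean, B:clean)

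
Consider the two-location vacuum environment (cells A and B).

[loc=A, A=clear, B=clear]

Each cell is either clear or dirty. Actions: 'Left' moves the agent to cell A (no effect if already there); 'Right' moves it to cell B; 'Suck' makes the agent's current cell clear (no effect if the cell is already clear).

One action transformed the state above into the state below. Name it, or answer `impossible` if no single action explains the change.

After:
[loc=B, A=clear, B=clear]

try  Left: (A; A:clear, B:clear)
try Right: (B; A:clear, B:clear)  ← match
try  Suck: (A; A:clear, B:clear)

Right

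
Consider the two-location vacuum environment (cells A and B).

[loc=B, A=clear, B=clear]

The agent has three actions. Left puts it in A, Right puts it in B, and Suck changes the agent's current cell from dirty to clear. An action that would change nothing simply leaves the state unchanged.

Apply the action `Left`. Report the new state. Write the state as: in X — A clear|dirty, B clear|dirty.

start: in B — A clear, B clear
Left (#1): in A — A clear, B clear

in A — A clear, B clear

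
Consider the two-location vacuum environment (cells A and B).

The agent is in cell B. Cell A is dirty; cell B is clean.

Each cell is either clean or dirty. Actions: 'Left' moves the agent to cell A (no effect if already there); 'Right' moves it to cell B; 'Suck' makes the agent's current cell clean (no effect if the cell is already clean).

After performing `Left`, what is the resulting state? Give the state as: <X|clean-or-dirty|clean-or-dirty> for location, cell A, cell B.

start: <B|dirty|clean>
1) do Left; now <A|dirty|clean>

<A|dirty|clean>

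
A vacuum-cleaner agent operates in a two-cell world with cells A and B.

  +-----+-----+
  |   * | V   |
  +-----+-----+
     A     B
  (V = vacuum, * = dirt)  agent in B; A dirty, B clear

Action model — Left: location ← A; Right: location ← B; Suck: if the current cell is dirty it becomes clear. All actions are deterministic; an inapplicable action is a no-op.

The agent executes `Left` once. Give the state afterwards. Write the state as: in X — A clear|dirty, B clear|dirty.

in A — A dirty, B clear

start: in B — A dirty, B clear
step 1/1 (Left): in A — A dirty, B clear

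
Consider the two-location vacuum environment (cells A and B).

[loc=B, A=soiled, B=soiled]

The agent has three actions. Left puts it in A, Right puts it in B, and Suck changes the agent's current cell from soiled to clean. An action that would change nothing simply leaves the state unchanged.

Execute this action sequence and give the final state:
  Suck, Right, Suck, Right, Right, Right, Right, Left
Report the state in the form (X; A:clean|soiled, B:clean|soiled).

(A; A:soiled, B:clean)

step 1/8 (Suck): (B; A:soiled, B:clean)
step 2/8 (Right): (B; A:soiled, B:clean)
step 3/8 (Suck): (B; A:soiled, B:clean)
step 4/8 (Right): (B; A:soiled, B:clean)
step 5/8 (Right): (B; A:soiled, B:clean)
step 6/8 (Right): (B; A:soiled, B:clean)
step 7/8 (Right): (B; A:soiled, B:clean)
step 8/8 (Left): (A; A:soiled, B:clean)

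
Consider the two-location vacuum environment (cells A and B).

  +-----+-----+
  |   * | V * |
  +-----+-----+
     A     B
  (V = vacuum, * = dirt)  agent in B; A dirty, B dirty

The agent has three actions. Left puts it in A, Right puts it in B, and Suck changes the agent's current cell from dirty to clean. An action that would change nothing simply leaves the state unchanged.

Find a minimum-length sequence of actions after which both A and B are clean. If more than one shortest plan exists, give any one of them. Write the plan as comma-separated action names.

Suck, Left, Suck

step 1/3 (Suck): loc=B A=dirty B=clean
step 2/3 (Left): loc=A A=dirty B=clean
step 3/3 (Suck): loc=A A=clean B=clean
min 3: Suck B + move + Suck A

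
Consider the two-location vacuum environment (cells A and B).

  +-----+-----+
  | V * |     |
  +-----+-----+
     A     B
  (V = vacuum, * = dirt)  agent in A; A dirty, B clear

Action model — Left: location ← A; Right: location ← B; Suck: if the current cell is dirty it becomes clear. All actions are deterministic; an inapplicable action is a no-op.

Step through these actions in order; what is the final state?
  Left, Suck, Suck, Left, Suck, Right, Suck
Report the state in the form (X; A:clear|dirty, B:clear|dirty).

t=1 Left ⇒ (A; A:dirty, B:clear)
t=2 Suck ⇒ (A; A:clear, B:clear)
t=3 Suck ⇒ (A; A:clear, B:clear)
t=4 Left ⇒ (A; A:clear, B:clear)
t=5 Suck ⇒ (A; A:clear, B:clear)
t=6 Right ⇒ (B; A:clear, B:clear)
t=7 Suck ⇒ (B; A:clear, B:clear)

(B; A:clear, B:clear)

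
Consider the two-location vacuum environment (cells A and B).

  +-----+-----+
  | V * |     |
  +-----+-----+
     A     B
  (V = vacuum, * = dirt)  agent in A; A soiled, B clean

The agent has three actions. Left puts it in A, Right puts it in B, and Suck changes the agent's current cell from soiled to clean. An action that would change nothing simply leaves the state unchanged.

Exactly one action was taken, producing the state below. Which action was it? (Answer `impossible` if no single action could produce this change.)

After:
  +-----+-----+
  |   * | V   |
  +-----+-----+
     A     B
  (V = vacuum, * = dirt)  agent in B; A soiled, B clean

try  Left: <A|soiled|clean>
try Right: <B|soiled|clean>  ← match
try  Suck: <A|clean|clean>

Right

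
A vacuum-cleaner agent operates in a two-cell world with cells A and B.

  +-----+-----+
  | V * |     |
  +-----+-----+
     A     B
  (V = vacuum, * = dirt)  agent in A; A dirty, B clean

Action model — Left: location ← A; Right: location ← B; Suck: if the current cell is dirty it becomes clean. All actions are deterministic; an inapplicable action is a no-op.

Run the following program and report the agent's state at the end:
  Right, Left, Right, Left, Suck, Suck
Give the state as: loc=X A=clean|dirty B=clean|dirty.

t=1 Right ⇒ loc=B A=dirty B=clean
t=2 Left ⇒ loc=A A=dirty B=clean
t=3 Right ⇒ loc=B A=dirty B=clean
t=4 Left ⇒ loc=A A=dirty B=clean
t=5 Suck ⇒ loc=A A=clean B=clean
t=6 Suck ⇒ loc=A A=clean B=clean

loc=A A=clean B=clean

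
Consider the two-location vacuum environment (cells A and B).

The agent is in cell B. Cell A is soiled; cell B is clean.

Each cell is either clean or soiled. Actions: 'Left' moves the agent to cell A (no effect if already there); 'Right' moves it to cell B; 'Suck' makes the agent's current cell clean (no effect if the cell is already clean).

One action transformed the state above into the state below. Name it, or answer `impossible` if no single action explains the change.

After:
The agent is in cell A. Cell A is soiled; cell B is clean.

Left

try  Left: loc=A A=soiled B=clean  ← match
try Right: loc=B A=soiled B=clean
try  Suck: loc=B A=soiled B=clean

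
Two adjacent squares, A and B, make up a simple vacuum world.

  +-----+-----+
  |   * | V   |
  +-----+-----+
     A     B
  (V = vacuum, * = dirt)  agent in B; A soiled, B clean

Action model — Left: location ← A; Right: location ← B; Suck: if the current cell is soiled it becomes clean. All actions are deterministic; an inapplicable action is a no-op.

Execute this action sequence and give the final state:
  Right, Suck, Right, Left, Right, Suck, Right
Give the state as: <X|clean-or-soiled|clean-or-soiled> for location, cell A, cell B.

Right (#1): <B|soiled|clean>
Suck (#2): <B|soiled|clean>
Right (#3): <B|soiled|clean>
Left (#4): <A|soiled|clean>
Right (#5): <B|soiled|clean>
Suck (#6): <B|soiled|clean>
Right (#7): <B|soiled|clean>

<B|soiled|clean>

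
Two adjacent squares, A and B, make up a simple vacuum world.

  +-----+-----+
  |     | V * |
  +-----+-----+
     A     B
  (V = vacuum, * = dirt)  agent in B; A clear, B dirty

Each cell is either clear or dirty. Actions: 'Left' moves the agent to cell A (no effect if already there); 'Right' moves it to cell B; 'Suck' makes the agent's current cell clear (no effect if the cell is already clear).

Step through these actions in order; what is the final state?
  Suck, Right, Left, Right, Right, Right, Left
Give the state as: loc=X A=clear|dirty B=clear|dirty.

1. Suck → loc=B A=clear B=clear
2. Right → loc=B A=clear B=clear
3. Left → loc=A A=clear B=clear
4. Right → loc=B A=clear B=clear
5. Right → loc=B A=clear B=clear
6. Right → loc=B A=clear B=clear
7. Left → loc=A A=clear B=clear

loc=A A=clear B=clear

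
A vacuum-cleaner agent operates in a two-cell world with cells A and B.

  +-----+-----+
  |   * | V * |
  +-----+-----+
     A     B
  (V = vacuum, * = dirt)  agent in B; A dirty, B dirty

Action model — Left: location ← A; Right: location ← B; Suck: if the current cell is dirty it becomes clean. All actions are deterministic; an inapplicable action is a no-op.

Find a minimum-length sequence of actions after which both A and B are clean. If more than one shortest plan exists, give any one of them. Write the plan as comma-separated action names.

Suck, Left, Suck

Suck (#1): (B; A:dirty, B:clean)
Left (#2): (A; A:dirty, B:clean)
Suck (#3): (A; A:clean, B:clean)
min 3: Suck B + move + Suck A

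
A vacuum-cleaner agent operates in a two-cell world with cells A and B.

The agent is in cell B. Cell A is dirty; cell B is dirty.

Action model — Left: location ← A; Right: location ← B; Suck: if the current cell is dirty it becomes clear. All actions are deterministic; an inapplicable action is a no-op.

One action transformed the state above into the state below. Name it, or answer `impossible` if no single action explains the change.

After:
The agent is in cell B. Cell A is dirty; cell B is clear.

try  Left: in A — A dirty, B dirty
try Right: in B — A dirty, B dirty
try  Suck: in B — A dirty, B clear  ← match

Suck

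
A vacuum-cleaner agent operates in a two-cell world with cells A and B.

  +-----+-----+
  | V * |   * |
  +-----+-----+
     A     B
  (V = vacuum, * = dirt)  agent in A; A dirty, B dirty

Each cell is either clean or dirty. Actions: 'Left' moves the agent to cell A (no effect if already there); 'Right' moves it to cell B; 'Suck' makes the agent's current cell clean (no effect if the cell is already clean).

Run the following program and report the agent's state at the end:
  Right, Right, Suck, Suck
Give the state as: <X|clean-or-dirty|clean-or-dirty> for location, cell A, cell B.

<B|dirty|clean>

step 1/4 (Right): <B|dirty|dirty>
step 2/4 (Right): <B|dirty|dirty>
step 3/4 (Suck): <B|dirty|clean>
step 4/4 (Suck): <B|dirty|clean>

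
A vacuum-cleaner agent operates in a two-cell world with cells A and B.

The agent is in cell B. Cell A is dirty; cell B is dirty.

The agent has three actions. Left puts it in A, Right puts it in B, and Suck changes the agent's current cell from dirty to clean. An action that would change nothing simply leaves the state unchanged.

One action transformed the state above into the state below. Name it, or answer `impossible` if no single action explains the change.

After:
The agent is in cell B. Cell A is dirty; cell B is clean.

Suck

try  Left: in A — A dirty, B dirty
try Right: in B — A dirty, B dirty
try  Suck: in B — A dirty, B clean  ← match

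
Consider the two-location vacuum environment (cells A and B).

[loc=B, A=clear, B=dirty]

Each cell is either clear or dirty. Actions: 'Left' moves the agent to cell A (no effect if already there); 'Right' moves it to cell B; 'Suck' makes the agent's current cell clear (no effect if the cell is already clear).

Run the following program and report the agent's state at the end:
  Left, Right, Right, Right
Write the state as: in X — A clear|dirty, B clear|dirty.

1. Left → in A — A clear, B dirty
2. Right → in B — A clear, B dirty
3. Right → in B — A clear, B dirty
4. Right → in B — A clear, B dirty

in B — A clear, B dirty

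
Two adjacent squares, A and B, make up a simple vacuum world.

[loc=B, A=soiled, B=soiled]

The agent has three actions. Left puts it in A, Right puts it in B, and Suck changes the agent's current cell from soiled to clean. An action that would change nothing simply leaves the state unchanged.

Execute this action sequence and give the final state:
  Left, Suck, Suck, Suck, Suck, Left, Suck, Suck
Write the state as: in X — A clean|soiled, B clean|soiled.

[1] after Left: in A — A soiled, B soiled
[2] after Suck: in A — A clean, B soiled
[3] after Suck: in A — A clean, B soiled
[4] after Suck: in A — A clean, B soiled
[5] after Suck: in A — A clean, B soiled
[6] after Left: in A — A clean, B soiled
[7] after Suck: in A — A clean, B soiled
[8] after Suck: in A — A clean, B soiled

in A — A clean, B soiled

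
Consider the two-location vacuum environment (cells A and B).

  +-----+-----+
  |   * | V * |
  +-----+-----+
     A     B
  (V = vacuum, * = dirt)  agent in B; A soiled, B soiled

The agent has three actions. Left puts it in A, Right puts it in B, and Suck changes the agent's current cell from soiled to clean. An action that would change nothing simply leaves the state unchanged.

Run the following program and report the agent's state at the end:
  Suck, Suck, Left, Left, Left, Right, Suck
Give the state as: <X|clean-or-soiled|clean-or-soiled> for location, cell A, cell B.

Suck (#1): <B|soiled|clean>
Suck (#2): <B|soiled|clean>
Left (#3): <A|soiled|clean>
Left (#4): <A|soiled|clean>
Left (#5): <A|soiled|clean>
Right (#6): <B|soiled|clean>
Suck (#7): <B|soiled|clean>

<B|soiled|clean>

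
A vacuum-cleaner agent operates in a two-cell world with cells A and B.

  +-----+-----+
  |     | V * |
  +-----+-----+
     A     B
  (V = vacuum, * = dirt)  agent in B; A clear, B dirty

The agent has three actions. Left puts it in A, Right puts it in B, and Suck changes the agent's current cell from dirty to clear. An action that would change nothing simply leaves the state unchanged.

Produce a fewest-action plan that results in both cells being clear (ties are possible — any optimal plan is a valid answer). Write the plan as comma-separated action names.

Suck

[1] after Suck: (B; A:clear, B:clear)
min 1: B is dirty, one Suck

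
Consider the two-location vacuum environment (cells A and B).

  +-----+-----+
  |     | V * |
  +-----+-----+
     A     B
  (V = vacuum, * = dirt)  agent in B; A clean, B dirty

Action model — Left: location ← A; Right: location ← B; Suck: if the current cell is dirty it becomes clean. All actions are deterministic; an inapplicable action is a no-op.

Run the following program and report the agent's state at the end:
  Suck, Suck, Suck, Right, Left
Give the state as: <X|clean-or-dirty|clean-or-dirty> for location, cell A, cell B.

step 1/5 (Suck): <B|clean|clean>
step 2/5 (Suck): <B|clean|clean>
step 3/5 (Suck): <B|clean|clean>
step 4/5 (Right): <B|clean|clean>
step 5/5 (Left): <A|clean|clean>

<A|clean|clean>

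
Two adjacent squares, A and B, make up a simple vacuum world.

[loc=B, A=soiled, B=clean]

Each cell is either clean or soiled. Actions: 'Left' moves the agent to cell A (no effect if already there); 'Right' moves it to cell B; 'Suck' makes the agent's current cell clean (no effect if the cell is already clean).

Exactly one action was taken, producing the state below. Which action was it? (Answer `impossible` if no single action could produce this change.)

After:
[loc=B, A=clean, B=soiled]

impossible

try  Left: (A; A:soiled, B:clean)
try Right: (B; A:soiled, B:clean)
try  Suck: (B; A:soiled, B:clean)
no single action produces the after-state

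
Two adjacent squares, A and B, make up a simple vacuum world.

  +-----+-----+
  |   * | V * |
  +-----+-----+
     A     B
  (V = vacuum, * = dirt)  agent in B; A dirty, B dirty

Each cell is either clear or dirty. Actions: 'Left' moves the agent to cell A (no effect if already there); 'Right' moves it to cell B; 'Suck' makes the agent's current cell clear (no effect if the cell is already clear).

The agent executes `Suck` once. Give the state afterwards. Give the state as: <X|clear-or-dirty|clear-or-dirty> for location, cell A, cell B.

start: <B|dirty|dirty>
Suck (#1): <B|dirty|clear>

<B|dirty|clear>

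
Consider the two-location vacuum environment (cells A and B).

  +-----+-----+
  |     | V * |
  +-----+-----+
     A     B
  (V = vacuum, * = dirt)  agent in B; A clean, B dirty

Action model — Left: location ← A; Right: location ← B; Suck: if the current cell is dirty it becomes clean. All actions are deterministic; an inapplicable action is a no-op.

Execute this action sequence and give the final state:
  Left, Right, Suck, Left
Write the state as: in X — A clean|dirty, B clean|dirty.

in A — A clean, B clean

Left (#1): in A — A clean, B dirty
Right (#2): in B — A clean, B dirty
Suck (#3): in B — A clean, B clean
Left (#4): in A — A clean, B clean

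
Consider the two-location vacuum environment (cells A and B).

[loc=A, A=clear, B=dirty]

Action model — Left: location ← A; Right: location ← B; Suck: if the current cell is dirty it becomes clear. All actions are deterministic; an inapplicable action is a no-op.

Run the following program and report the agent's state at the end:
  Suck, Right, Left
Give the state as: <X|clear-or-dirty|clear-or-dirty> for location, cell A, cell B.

1. Suck → <A|clear|dirty>
2. Right → <B|clear|dirty>
3. Left → <A|clear|dirty>

<A|clear|dirty>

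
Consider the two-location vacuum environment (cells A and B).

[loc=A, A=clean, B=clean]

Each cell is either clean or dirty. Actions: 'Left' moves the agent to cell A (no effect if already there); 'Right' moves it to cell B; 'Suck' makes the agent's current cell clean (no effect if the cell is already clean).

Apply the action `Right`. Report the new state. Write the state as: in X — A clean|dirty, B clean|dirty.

in B — A clean, B clean

start: in A — A clean, B clean
Right (#1): in B — A clean, B clean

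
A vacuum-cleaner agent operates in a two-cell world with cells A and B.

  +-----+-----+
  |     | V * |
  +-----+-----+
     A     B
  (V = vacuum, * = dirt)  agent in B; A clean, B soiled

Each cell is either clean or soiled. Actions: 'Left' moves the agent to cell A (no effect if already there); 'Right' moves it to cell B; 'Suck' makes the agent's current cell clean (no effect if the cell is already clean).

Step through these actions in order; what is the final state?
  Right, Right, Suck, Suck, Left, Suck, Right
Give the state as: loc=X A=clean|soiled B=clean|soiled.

step 1/7 (Right): loc=B A=clean B=soiled
step 2/7 (Right): loc=B A=clean B=soiled
step 3/7 (Suck): loc=B A=clean B=clean
step 4/7 (Suck): loc=B A=clean B=clean
step 5/7 (Left): loc=A A=clean B=clean
step 6/7 (Suck): loc=A A=clean B=clean
step 7/7 (Right): loc=B A=clean B=clean

loc=B A=clean B=clean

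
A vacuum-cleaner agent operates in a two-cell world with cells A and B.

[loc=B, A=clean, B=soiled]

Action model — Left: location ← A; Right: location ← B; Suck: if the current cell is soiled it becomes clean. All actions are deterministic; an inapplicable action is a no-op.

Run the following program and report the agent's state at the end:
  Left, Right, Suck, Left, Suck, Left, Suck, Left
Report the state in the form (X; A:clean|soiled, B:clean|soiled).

1) do Left; now (A; A:clean, B:soiled)
2) do Right; now (B; A:clean, B:soiled)
3) do Suck; now (B; A:clean, B:clean)
4) do Left; now (A; A:clean, B:clean)
5) do Suck; now (A; A:clean, B:clean)
6) do Left; now (A; A:clean, B:clean)
7) do Suck; now (A; A:clean, B:clean)
8) do Left; now (A; A:clean, B:clean)

(A; A:clean, B:clean)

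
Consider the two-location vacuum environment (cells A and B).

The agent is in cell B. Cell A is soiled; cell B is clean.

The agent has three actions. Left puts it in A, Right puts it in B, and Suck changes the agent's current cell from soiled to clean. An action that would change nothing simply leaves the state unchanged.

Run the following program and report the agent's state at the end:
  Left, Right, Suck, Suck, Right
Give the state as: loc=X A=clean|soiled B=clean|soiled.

step 1/5 (Left): loc=A A=soiled B=clean
step 2/5 (Right): loc=B A=soiled B=clean
step 3/5 (Suck): loc=B A=soiled B=clean
step 4/5 (Suck): loc=B A=soiled B=clean
step 5/5 (Right): loc=B A=soiled B=clean

loc=B A=soiled B=clean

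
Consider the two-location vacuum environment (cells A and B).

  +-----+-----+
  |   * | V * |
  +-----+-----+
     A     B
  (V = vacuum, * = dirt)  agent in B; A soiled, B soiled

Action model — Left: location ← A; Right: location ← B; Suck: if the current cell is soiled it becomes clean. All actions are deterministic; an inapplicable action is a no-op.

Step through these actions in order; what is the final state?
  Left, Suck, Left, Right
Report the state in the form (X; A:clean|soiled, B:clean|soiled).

(B; A:clean, B:soiled)

t=1 Left ⇒ (A; A:soiled, B:soiled)
t=2 Suck ⇒ (A; A:clean, B:soiled)
t=3 Left ⇒ (A; A:clean, B:soiled)
t=4 Right ⇒ (B; A:clean, B:soiled)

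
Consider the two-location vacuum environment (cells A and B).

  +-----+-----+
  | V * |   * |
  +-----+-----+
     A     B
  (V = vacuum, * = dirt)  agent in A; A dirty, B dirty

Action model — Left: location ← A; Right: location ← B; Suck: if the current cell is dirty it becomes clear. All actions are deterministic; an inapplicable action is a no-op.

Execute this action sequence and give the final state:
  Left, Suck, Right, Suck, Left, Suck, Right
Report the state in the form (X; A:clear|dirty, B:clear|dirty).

(B; A:clear, B:clear)

1. Left → (A; A:dirty, B:dirty)
2. Suck → (A; A:clear, B:dirty)
3. Right → (B; A:clear, B:dirty)
4. Suck → (B; A:clear, B:clear)
5. Left → (A; A:clear, B:clear)
6. Suck → (A; A:clear, B:clear)
7. Right → (B; A:clear, B:clear)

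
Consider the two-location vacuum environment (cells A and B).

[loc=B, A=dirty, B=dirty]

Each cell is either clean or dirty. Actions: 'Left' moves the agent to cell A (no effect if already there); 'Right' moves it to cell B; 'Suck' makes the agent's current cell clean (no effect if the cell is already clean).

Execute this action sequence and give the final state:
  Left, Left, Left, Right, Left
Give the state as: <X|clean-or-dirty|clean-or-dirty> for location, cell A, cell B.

<A|dirty|dirty>

t=1 Left ⇒ <A|dirty|dirty>
t=2 Left ⇒ <A|dirty|dirty>
t=3 Left ⇒ <A|dirty|dirty>
t=4 Right ⇒ <B|dirty|dirty>
t=5 Left ⇒ <A|dirty|dirty>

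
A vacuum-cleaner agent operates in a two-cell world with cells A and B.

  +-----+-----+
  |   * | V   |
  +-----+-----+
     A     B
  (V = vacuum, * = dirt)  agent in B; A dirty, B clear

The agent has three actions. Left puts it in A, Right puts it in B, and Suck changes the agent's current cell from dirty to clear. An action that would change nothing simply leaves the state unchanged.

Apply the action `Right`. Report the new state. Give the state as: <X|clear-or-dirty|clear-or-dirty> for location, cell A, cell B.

start: <B|dirty|clear>
1. Right → <B|dirty|clear>

<B|dirty|clear>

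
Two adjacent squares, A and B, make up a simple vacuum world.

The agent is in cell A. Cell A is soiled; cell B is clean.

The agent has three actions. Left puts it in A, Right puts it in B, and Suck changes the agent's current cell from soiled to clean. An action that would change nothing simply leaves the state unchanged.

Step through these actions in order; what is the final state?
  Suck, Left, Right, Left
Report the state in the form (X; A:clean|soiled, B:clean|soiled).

[1] after Suck: (A; A:clean, B:clean)
[2] after Left: (A; A:clean, B:clean)
[3] after Right: (B; A:clean, B:clean)
[4] after Left: (A; A:clean, B:clean)

(A; A:clean, B:clean)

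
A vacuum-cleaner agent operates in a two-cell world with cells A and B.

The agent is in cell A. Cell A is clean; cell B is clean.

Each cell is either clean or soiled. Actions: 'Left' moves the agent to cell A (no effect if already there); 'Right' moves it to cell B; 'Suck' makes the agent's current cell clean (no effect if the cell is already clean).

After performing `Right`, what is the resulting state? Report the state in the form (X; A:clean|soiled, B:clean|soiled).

start: (A; A:clean, B:clean)
Right (#1): (B; A:clean, B:clean)

(B; A:clean, B:clean)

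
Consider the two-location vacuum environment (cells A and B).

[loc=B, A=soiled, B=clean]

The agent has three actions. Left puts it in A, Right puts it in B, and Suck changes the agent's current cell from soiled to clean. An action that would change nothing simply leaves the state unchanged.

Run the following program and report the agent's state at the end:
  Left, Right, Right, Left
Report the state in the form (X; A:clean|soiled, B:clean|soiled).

(A; A:soiled, B:clean)

step 1/4 (Left): (A; A:soiled, B:clean)
step 2/4 (Right): (B; A:soiled, B:clean)
step 3/4 (Right): (B; A:soiled, B:clean)
step 4/4 (Left): (A; A:soiled, B:clean)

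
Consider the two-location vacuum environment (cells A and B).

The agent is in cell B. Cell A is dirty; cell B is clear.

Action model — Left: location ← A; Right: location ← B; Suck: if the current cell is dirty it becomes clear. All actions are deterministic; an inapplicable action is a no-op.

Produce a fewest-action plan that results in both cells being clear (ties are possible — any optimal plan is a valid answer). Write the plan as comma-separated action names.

1) do Left; now <A|dirty|clear>
2) do Suck; now <A|clear|clear>
min 2: go A then Suck

Left, Suck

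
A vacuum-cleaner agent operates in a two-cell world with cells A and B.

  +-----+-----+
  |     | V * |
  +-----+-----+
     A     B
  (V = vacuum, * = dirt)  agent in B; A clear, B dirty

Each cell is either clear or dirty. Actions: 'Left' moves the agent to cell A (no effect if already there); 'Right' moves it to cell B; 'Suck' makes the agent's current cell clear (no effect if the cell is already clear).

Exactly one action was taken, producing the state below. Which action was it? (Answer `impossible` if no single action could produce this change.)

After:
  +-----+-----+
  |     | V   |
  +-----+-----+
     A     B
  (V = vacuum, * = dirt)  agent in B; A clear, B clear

try  Left: <A|clear|dirty>
try Right: <B|clear|dirty>
try  Suck: <B|clear|clear>  ← match

Suck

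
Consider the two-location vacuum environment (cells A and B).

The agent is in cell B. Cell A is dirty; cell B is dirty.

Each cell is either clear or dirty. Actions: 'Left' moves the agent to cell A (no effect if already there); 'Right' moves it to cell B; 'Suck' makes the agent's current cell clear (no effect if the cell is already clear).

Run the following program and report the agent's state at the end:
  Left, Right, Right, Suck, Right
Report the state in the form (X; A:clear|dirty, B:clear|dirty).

(B; A:dirty, B:clear)

[1] after Left: (A; A:dirty, B:dirty)
[2] after Right: (B; A:dirty, B:dirty)
[3] after Right: (B; A:dirty, B:dirty)
[4] after Suck: (B; A:dirty, B:clear)
[5] after Right: (B; A:dirty, B:clear)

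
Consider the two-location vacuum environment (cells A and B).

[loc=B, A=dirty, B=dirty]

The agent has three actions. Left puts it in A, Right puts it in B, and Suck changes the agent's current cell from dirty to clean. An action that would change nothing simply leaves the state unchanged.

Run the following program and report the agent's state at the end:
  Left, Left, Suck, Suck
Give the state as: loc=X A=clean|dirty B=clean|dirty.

1) do Left; now loc=A A=dirty B=dirty
2) do Left; now loc=A A=dirty B=dirty
3) do Suck; now loc=A A=clean B=dirty
4) do Suck; now loc=A A=clean B=dirty

loc=A A=clean B=dirty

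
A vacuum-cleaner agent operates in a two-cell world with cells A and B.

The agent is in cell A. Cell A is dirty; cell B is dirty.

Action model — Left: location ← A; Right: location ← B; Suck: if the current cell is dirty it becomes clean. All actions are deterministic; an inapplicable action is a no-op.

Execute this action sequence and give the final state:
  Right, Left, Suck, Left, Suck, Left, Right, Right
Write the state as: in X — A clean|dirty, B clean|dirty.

in B — A clean, B dirty

1. Right → in B — A dirty, B dirty
2. Left → in A — A dirty, B dirty
3. Suck → in A — A clean, B dirty
4. Left → in A — A clean, B dirty
5. Suck → in A — A clean, B dirty
6. Left → in A — A clean, B dirty
7. Right → in B — A clean, B dirty
8. Right → in B — A clean, B dirty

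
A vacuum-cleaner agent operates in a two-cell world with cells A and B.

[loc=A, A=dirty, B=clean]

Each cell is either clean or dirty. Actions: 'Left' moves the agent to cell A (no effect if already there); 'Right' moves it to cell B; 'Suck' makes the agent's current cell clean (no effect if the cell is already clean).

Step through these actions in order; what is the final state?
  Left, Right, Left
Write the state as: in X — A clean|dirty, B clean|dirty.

1) do Left; now in A — A dirty, B clean
2) do Right; now in B — A dirty, B clean
3) do Left; now in A — A dirty, B clean

in A — A dirty, B clean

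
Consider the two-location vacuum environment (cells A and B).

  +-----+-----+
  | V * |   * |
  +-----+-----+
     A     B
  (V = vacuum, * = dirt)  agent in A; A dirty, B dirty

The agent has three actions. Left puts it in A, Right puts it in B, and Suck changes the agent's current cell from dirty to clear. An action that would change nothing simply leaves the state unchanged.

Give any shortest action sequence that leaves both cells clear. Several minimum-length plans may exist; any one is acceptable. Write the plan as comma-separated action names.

Suck, Right, Suck

t=1 Suck ⇒ (A; A:clear, B:dirty)
t=2 Right ⇒ (B; A:clear, B:dirty)
t=3 Suck ⇒ (B; A:clear, B:clear)
min 3: Suck A + move + Suck B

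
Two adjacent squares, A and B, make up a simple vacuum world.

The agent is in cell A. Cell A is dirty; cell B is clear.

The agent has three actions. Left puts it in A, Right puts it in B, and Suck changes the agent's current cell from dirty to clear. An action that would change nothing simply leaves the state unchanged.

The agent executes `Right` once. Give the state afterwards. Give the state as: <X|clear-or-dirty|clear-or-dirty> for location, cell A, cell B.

<B|dirty|clear>

start: <A|dirty|clear>
Right (#1): <B|dirty|clear>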